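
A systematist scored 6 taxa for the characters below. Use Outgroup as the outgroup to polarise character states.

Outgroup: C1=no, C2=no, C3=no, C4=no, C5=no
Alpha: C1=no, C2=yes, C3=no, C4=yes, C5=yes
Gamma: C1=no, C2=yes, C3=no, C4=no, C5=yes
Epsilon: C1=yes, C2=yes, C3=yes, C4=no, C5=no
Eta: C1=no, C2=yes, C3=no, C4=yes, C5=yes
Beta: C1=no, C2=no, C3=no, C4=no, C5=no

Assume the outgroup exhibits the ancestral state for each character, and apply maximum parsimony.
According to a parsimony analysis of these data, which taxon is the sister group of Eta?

Alpha

The outgroup has state 'no' for every character, so 'yes' is the derived state throughout.
C1: derived state 'yes' in Epsilon only — an autapomorphy, so it tells us nothing about relationships among taxa.
C2 (derived state 'yes') is shared by Alpha, Epsilon, Eta, and Gamma — a synapomorphy uniting that clade.
C3 (derived state 'yes') is unique to Epsilon (autapomorphy; uninformative for grouping).
C4: derived state 'yes' in Alpha and Eta only — synapomorphy for {Alpha, Eta}.
C5: derived state 'yes' in Alpha, Eta, and Gamma only — synapomorphy for {Alpha, Eta, Gamma}.
Most parsimonious ingroup topology: ((((Alpha,Eta),Gamma),Epsilon),Beta).
Eta and Alpha form a cherry on this tree, so they are sister taxa.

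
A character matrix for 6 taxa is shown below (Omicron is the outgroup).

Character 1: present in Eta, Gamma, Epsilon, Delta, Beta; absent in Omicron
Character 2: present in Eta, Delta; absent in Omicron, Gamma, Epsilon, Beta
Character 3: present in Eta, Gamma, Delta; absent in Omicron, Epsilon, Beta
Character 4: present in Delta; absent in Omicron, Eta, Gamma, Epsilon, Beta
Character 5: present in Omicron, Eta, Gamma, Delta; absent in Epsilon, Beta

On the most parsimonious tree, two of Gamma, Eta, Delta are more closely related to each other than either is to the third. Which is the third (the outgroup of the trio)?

Gamma

Character polarity is set by the outgroup: the derived state is whichever differs from the outgroup's state, so for Character 5 the derived state is 'absent', and for the remaining characters it is 'present'.
All ingroup taxa share the derived state 'present' for Character 1; it defines the ingroup but does not resolve relationships within it.
Character 2 (derived state 'present') is shared by Delta and Eta — a synapomorphy uniting that clade.
Character 3 (derived state 'present') is shared by Delta, Eta, and Gamma — a synapomorphy uniting that clade.
Character 4: derived state 'present' in Delta only — an autapomorphy, so it tells us nothing about relationships among taxa.
Character 5: derived state 'absent' in Beta and Epsilon only — synapomorphy for {Beta, Epsilon}.
Most parsimonious ingroup topology: (((Eta,Delta),Gamma),(Epsilon,Beta)).
Delta and Eta share a more recent common ancestor with each other than either does with Gamma, so Gamma is the least closely related of the three.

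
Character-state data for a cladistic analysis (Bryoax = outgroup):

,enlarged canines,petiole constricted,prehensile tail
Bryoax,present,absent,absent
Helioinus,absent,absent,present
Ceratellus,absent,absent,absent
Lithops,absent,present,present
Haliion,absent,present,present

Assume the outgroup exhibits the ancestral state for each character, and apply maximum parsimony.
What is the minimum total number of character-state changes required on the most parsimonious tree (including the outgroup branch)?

3

Character polarity is set by the outgroup: the derived state is whichever differs from the outgroup's state, so for enlarged canines the derived state is 'absent', and for the remaining characters it is 'present'.
enlarged canines (derived state 'absent') is shared by all ingroup taxa — unites the whole ingroup.
petiole constricted: derived state 'present' in Haliion and Lithops only — synapomorphy for {Haliion, Lithops}.
Only Haliion, Helioinus, and Lithops show the derived state 'present' for prehensile tail, supporting them as a clade.
Most parsimonious ingroup topology: ((Helioinus,(Lithops,Haliion)),Ceratellus).
Changes per character on this tree: enlarged canines: 1; petiole constricted: 1; prehensile tail: 1.
Total = 3.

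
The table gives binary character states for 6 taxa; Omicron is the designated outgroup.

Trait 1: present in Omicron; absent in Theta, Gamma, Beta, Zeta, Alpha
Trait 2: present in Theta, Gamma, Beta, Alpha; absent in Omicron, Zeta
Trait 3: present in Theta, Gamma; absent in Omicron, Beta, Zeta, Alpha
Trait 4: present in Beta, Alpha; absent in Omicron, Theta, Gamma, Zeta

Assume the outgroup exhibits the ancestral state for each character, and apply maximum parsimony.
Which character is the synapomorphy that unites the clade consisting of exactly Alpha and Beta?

Trait 4

Character polarity is set by the outgroup: the derived state is whichever differs from the outgroup's state, so for Trait 1 the derived state is 'absent', and for the remaining characters it is 'present'.
All ingroup taxa share the derived state 'absent' for Trait 1; it defines the ingroup but does not resolve relationships within it.
Only Alpha, Beta, Gamma, and Theta show the derived state 'present' for Trait 2, supporting them as a clade.
Only Gamma and Theta show the derived state 'present' for Trait 3, supporting them as a clade.
Only Alpha and Beta show the derived state 'present' for Trait 4, supporting them as a clade.
Most parsimonious ingroup topology: (((Theta,Gamma),(Beta,Alpha)),Zeta).
The clade {Alpha, Beta} is supported by Trait 4: its derived state 'present' occurs in exactly those taxa and in no other taxon (including the outgroup).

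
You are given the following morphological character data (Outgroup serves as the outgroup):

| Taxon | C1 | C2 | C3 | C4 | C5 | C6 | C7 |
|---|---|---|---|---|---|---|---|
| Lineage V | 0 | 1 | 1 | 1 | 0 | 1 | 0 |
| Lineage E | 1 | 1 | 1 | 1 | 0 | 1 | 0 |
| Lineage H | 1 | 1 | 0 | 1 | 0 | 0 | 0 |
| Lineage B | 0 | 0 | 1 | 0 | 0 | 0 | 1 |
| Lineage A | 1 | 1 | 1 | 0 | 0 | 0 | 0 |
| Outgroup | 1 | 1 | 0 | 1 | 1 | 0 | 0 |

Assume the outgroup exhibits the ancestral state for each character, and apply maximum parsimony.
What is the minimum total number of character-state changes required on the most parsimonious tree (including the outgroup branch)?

8

Character polarity is set by the outgroup: the derived state is whichever differs from the outgroup's state, so for C1, C2, C4, C5 the derived state is '0', and for the remaining characters it is '1'.
C1 groups Lineage B and Lineage V, which is incompatible with the clades supported by the remaining characters; treating it as convergent (homoplasy) costs fewer steps than any alternative tree.
C2 (derived state '0') is unique to Lineage B (autapomorphy; uninformative for grouping).
C3 (derived state '1') is shared by Lineage A, Lineage B, Lineage E, and Lineage V — a synapomorphy uniting that clade.
Only Lineage A and Lineage B show the derived state '0' for C4, supporting them as a clade.
C5 (derived state '0') is shared by all ingroup taxa — unites the whole ingroup.
C6 (derived state '1') is shared by Lineage E and Lineage V — a synapomorphy uniting that clade.
C7 (derived state '1') is unique to Lineage B (autapomorphy; uninformative for grouping).
Most parsimonious ingroup topology: (((Lineage E,Lineage V),(Lineage B,Lineage A)),Lineage H).
Changes per character on this tree: C1: 2; C2: 1; C3: 1; C4: 1; C5: 1; C6: 1; C7: 1.
Total = 8.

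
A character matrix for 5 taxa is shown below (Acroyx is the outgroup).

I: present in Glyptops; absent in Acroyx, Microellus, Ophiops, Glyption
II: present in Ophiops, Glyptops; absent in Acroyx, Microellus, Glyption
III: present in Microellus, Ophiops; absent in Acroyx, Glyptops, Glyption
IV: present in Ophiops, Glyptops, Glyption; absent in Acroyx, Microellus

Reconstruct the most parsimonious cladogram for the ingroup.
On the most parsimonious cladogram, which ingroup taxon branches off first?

Microellus

The outgroup has state 'absent' for every character, so 'present' is the derived state throughout.
I: derived state 'present' in Glyptops only — an autapomorphy, so it tells us nothing about relationships among taxa.
Only Glyptops and Ophiops show the derived state 'present' for II, supporting them as a clade.
III (state 'present') occurs in Microellus and Ophiops but conflicts with the nesting implied by the other characters — most parsimoniously interpreted as homoplasy.
IV (derived state 'present') is shared by Glyption, Glyptops, and Ophiops — a synapomorphy uniting that clade.
Most parsimonious ingroup topology: (Microellus,((Ophiops,Glyptops),Glyption)).
Microellus is sister to the clade containing all other ingroup taxa, so it is the earliest-diverging (most basal) ingroup lineage.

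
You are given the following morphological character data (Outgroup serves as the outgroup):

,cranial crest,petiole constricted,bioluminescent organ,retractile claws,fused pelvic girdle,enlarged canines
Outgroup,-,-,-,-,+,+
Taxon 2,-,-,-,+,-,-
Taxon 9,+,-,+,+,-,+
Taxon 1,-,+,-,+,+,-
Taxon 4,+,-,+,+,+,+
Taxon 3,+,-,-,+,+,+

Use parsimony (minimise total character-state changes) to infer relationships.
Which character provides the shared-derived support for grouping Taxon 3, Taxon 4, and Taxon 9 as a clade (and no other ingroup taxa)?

cranial crest

Character polarity is set by the outgroup: the derived state is whichever differs from the outgroup's state, so for fused pelvic girdle, enlarged canines the derived state is '-', and for the remaining characters it is '+'.
Only Taxon 3, Taxon 4, and Taxon 9 show the derived state '+' for cranial crest, supporting them as a clade.
petiole constricted: derived state '+' in Taxon 1 only — an autapomorphy, so it tells us nothing about relationships among taxa.
Only Taxon 4 and Taxon 9 show the derived state '+' for bioluminescent organ, supporting them as a clade.
retractile claws (derived state '+') is shared by all ingroup taxa — unites the whole ingroup.
fused pelvic girdle (state '-') occurs in Taxon 2 and Taxon 9 but conflicts with the nesting implied by the other characters — most parsimoniously interpreted as homoplasy.
enlarged canines: derived state '-' in Taxon 1 and Taxon 2 only — synapomorphy for {Taxon 1, Taxon 2}.
Most parsimonious ingroup topology: ((Taxon 2,Taxon 1),((Taxon 9,Taxon 4),Taxon 3)).
The clade {Taxon 3, Taxon 4, Taxon 9} is supported by cranial crest: its derived state '+' occurs in exactly those taxa and in no other taxon (including the outgroup).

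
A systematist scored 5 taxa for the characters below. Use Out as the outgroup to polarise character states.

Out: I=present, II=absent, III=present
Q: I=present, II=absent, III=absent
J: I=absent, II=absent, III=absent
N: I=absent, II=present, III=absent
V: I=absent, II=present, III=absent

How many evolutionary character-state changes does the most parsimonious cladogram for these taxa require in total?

3

Character polarity is set by the outgroup: the derived state is whichever differs from the outgroup's state, so for I, III the derived state is 'absent', and for the remaining characters it is 'present'.
Only J, N, and V show the derived state 'absent' for I, supporting them as a clade.
II (derived state 'present') is shared by N and V — a synapomorphy uniting that clade.
All ingroup taxa share the derived state 'absent' for III; it defines the ingroup but does not resolve relationships within it.
Most parsimonious ingroup topology: (Q,(J,(N,V))).
Changes per character on this tree: I: 1; II: 1; III: 1.
Total = 3.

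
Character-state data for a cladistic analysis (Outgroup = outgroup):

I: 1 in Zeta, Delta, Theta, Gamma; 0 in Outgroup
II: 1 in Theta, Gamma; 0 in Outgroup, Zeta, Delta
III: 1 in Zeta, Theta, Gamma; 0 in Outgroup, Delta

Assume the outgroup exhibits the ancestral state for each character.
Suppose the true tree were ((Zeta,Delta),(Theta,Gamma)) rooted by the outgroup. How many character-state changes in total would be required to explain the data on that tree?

Map each character onto ((Zeta,Delta),(Theta,Gamma)) (rooted by Outgroup) and count the minimum state changes it requires (Fitch parsimony):
I: 1; II: 1; III: 2.
Total tree length = 4.

4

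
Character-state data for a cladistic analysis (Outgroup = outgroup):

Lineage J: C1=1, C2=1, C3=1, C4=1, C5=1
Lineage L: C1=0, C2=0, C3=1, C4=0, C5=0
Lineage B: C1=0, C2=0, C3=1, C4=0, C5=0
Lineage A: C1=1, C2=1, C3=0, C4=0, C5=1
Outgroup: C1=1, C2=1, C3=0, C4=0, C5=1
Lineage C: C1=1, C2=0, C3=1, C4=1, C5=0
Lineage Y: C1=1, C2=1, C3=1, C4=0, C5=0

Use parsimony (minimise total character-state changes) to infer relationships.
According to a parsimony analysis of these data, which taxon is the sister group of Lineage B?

Character polarity is set by the outgroup: the derived state is whichever differs from the outgroup's state, so for C1, C2, C5 the derived state is '0', and for the remaining characters it is '1'.
Only Lineage B and Lineage L show the derived state '0' for C1, supporting them as a clade.
Only Lineage B, Lineage C, and Lineage L show the derived state '0' for C2, supporting them as a clade.
C3: derived state '1' in Lineage B, Lineage C, Lineage J, Lineage L, and Lineage Y only — synapomorphy for {Lineage B, Lineage C, Lineage J, Lineage L, Lineage Y}.
C4 (state '1') occurs in Lineage C and Lineage J but conflicts with the nesting implied by the other characters — most parsimoniously interpreted as homoplasy.
C5 (derived state '0') is shared by Lineage B, Lineage C, Lineage L, and Lineage Y — a synapomorphy uniting that clade.
Most parsimonious ingroup topology: (Lineage A,((((Lineage L,Lineage B),Lineage C),Lineage Y),Lineage J)).
Lineage B and Lineage L form a cherry on this tree, so they are sister taxa.

Lineage L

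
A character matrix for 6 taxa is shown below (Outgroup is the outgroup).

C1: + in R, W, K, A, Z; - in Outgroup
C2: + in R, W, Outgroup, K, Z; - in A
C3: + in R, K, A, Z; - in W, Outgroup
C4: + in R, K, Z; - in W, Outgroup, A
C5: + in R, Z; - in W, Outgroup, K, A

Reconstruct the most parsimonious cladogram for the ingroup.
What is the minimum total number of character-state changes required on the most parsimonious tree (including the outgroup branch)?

5

Character polarity is set by the outgroup: the derived state is whichever differs from the outgroup's state, so for C2 the derived state is '-', and for the remaining characters it is '+'.
All ingroup taxa share the derived state '+' for C1; it defines the ingroup but does not resolve relationships within it.
C2 (derived state '-') is unique to A (autapomorphy; uninformative for grouping).
Only A, K, R, and Z show the derived state '+' for C3, supporting them as a clade.
C4 (derived state '+') is shared by K, R, and Z — a synapomorphy uniting that clade.
C5: derived state '+' in R and Z only — synapomorphy for {R, Z}.
Most parsimonious ingroup topology: ((((R,Z),K),A),W).
Changes per character on this tree: C1: 1; C2: 1; C3: 1; C4: 1; C5: 1.
Total = 5.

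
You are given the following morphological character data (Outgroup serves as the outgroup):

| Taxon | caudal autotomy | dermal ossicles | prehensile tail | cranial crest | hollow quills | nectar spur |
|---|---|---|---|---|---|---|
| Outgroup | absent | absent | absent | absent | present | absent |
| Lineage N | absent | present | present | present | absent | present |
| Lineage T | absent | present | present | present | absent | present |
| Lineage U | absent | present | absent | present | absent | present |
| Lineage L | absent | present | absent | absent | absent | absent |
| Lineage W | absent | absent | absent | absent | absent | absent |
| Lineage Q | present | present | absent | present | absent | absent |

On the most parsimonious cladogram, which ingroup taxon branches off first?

Lineage W

Character polarity is set by the outgroup: the derived state is whichever differs from the outgroup's state, so for hollow quills the derived state is 'absent', and for the remaining characters it is 'present'.
caudal autotomy: derived state 'present' in Lineage Q only — an autapomorphy, so it tells us nothing about relationships among taxa.
Only Lineage L, Lineage N, Lineage Q, Lineage T, and Lineage U show the derived state 'present' for dermal ossicles, supporting them as a clade.
prehensile tail: derived state 'present' in Lineage N and Lineage T only — synapomorphy for {Lineage N, Lineage T}.
Only Lineage N, Lineage Q, Lineage T, and Lineage U show the derived state 'present' for cranial crest, supporting them as a clade.
All ingroup taxa share the derived state 'absent' for hollow quills; it defines the ingroup but does not resolve relationships within it.
nectar spur: derived state 'present' in Lineage N, Lineage T, and Lineage U only — synapomorphy for {Lineage N, Lineage T, Lineage U}.
Most parsimonious ingroup topology: (((((Lineage N,Lineage T),Lineage U),Lineage Q),Lineage L),Lineage W).
Lineage W is sister to the clade containing all other ingroup taxa, so it is the earliest-diverging (most basal) ingroup lineage.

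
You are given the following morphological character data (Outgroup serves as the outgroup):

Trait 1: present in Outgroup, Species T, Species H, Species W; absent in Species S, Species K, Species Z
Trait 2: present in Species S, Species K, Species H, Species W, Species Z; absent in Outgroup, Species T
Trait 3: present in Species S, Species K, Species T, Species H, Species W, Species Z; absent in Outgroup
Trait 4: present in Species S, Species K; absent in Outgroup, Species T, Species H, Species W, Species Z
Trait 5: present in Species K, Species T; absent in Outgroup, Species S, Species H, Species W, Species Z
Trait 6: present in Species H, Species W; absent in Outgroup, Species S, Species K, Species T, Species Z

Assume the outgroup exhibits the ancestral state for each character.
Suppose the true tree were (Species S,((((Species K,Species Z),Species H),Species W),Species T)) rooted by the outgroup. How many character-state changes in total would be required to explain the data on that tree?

11

Map each character onto (Species S,((((Species K,Species Z),Species H),Species W),Species T)) (rooted by Outgroup) and count the minimum state changes it requires (Fitch parsimony):
Trait 1: 2; Trait 2: 2; Trait 3: 1; Trait 4: 2; Trait 5: 2; Trait 6: 2.
Total tree length = 11.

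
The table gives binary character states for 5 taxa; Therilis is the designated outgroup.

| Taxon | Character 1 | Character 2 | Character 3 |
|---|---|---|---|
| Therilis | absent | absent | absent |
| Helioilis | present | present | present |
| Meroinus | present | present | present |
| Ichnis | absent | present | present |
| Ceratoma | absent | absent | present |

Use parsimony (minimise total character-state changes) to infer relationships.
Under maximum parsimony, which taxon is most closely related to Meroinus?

The outgroup has state 'absent' for every character, so 'present' is the derived state throughout.
Only Helioilis and Meroinus show the derived state 'present' for Character 1, supporting them as a clade.
Character 2 (derived state 'present') is shared by Helioilis, Ichnis, and Meroinus — a synapomorphy uniting that clade.
Character 3 (derived state 'present') is shared by all ingroup taxa — unites the whole ingroup.
Most parsimonious ingroup topology: ((Ichnis,(Helioilis,Meroinus)),Ceratoma).
Meroinus and Helioilis form a cherry on this tree, so they are sister taxa.

Helioilis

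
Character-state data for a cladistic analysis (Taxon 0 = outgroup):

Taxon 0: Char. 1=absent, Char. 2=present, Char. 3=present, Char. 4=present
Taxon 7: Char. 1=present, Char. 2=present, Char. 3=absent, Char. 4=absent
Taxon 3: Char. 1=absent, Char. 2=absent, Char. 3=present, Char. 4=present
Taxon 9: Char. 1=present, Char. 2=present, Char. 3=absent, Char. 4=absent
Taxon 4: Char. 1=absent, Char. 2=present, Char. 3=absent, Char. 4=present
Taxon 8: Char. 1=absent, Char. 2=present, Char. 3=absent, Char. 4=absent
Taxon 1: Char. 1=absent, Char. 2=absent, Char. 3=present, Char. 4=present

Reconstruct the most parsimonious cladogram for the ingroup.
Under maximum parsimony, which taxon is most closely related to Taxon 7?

Taxon 9

Character polarity is set by the outgroup: the derived state is whichever differs from the outgroup's state, so for Char. 2, Char. 3, Char. 4 the derived state is 'absent', and for the remaining characters it is 'present'.
Only Taxon 7 and Taxon 9 show the derived state 'present' for Char. 1, supporting them as a clade.
Char. 2 (derived state 'absent') is shared by Taxon 1 and Taxon 3 — a synapomorphy uniting that clade.
Char. 3: derived state 'absent' in Taxon 4, Taxon 7, Taxon 8, and Taxon 9 only — synapomorphy for {Taxon 4, Taxon 7, Taxon 8, Taxon 9}.
Char. 4: derived state 'absent' in Taxon 7, Taxon 8, and Taxon 9 only — synapomorphy for {Taxon 7, Taxon 8, Taxon 9}.
Most parsimonious ingroup topology: ((((Taxon 7,Taxon 9),Taxon 8),Taxon 4),(Taxon 3,Taxon 1)).
Taxon 7 and Taxon 9 form a cherry on this tree, so they are sister taxa.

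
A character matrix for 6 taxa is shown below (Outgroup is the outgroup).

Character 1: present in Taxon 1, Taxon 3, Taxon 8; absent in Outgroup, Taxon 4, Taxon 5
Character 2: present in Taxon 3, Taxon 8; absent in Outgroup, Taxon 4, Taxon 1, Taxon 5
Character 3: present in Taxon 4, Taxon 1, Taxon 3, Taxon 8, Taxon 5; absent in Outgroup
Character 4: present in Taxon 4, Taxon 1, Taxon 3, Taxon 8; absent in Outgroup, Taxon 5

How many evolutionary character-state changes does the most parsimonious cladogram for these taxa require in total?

The outgroup has state 'absent' for every character, so 'present' is the derived state throughout.
Only Taxon 1, Taxon 3, and Taxon 8 show the derived state 'present' for Character 1, supporting them as a clade.
Character 2 (derived state 'present') is shared by Taxon 3 and Taxon 8 — a synapomorphy uniting that clade.
Character 3 (derived state 'present') is shared by all ingroup taxa — unites the whole ingroup.
Only Taxon 1, Taxon 3, Taxon 4, and Taxon 8 show the derived state 'present' for Character 4, supporting them as a clade.
Most parsimonious ingroup topology: ((Taxon 4,(Taxon 1,(Taxon 3,Taxon 8))),Taxon 5).
Changes per character on this tree: Character 1: 1; Character 2: 1; Character 3: 1; Character 4: 1.
Total = 4.

4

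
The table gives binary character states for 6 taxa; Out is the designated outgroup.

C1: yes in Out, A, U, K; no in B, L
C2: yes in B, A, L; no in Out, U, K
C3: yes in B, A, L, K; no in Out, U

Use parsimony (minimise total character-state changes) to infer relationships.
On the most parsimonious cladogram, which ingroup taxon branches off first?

Character polarity is set by the outgroup: the derived state is whichever differs from the outgroup's state, so for C1 the derived state is 'no', and for the remaining characters it is 'yes'.
Only B and L show the derived state 'no' for C1, supporting them as a clade.
C2 (derived state 'yes') is shared by A, B, and L — a synapomorphy uniting that clade.
Only A, B, K, and L show the derived state 'yes' for C3, supporting them as a clade.
Most parsimonious ingroup topology: ((((B,L),A),K),U).
U is sister to the clade containing all other ingroup taxa, so it is the earliest-diverging (most basal) ingroup lineage.

U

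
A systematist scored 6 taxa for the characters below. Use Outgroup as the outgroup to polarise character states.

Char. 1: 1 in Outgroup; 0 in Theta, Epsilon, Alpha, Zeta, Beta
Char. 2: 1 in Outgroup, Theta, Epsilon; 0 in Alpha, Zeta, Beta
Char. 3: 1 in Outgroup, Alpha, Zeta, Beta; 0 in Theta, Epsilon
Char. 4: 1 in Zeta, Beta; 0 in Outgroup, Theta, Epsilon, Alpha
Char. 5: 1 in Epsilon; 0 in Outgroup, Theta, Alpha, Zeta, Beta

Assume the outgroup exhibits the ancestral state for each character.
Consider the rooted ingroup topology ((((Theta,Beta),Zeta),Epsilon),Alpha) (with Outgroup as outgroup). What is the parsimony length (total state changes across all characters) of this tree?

9

Map each character onto ((((Theta,Beta),Zeta),Epsilon),Alpha) (rooted by Outgroup) and count the minimum state changes it requires (Fitch parsimony):
Char. 1: 1; Char. 2: 3; Char. 3: 2; Char. 4: 2; Char. 5: 1.
Total tree length = 9.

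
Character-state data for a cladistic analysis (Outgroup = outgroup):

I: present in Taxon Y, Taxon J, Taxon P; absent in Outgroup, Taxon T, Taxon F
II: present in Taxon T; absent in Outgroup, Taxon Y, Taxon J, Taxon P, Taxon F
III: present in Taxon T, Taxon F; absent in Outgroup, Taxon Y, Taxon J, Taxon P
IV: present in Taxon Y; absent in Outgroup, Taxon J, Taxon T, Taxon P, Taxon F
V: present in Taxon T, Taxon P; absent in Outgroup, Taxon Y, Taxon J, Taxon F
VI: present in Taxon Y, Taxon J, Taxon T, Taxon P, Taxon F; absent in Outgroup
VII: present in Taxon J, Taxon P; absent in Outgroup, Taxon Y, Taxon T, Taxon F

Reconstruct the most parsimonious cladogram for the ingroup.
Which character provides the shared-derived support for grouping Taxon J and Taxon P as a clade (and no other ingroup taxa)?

The outgroup has state 'absent' for every character, so 'present' is the derived state throughout.
I (derived state 'present') is shared by Taxon J, Taxon P, and Taxon Y — a synapomorphy uniting that clade.
II: derived state 'present' in Taxon T only — an autapomorphy, so it tells us nothing about relationships among taxa.
III: derived state 'present' in Taxon F and Taxon T only — synapomorphy for {Taxon F, Taxon T}.
IV (derived state 'present') is unique to Taxon Y (autapomorphy; uninformative for grouping).
V (state 'present') occurs in Taxon P and Taxon T but conflicts with the nesting implied by the other characters — most parsimoniously interpreted as homoplasy.
All ingroup taxa share the derived state 'present' for VI; it defines the ingroup but does not resolve relationships within it.
Only Taxon J and Taxon P show the derived state 'present' for VII, supporting them as a clade.
Most parsimonious ingroup topology: ((Taxon Y,(Taxon J,Taxon P)),(Taxon T,Taxon F)).
The clade {Taxon J, Taxon P} is supported by VII: its derived state 'present' occurs in exactly those taxa and in no other taxon (including the outgroup).

VII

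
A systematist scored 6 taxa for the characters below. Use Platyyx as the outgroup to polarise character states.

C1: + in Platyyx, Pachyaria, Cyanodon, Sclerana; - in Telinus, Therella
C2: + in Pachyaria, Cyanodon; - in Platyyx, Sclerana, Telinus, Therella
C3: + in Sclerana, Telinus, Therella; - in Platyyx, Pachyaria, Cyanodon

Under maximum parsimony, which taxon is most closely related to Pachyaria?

Cyanodon

Character polarity is set by the outgroup: the derived state is whichever differs from the outgroup's state, so for C1 the derived state is '-', and for the remaining characters it is '+'.
Only Telinus and Therella show the derived state '-' for C1, supporting them as a clade.
C2 (derived state '+') is shared by Cyanodon and Pachyaria — a synapomorphy uniting that clade.
C3: derived state '+' in Sclerana, Telinus, and Therella only — synapomorphy for {Sclerana, Telinus, Therella}.
Most parsimonious ingroup topology: ((Pachyaria,Cyanodon),(Sclerana,(Telinus,Therella))).
Pachyaria and Cyanodon form a cherry on this tree, so they are sister taxa.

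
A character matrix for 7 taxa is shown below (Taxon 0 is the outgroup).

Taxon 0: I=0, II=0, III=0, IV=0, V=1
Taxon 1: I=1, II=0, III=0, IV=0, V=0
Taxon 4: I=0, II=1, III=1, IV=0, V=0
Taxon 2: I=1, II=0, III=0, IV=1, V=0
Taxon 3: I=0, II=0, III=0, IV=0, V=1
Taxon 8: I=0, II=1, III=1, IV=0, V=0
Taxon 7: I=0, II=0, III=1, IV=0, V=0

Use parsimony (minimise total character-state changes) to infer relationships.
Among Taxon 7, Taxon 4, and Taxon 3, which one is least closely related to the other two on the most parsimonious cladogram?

Taxon 3

Character polarity is set by the outgroup: the derived state is whichever differs from the outgroup's state, so for V the derived state is '0', and for the remaining characters it is '1'.
I: derived state '1' in Taxon 1 and Taxon 2 only — synapomorphy for {Taxon 1, Taxon 2}.
II (derived state '1') is shared by Taxon 4 and Taxon 8 — a synapomorphy uniting that clade.
III: derived state '1' in Taxon 4, Taxon 7, and Taxon 8 only — synapomorphy for {Taxon 4, Taxon 7, Taxon 8}.
IV (derived state '1') is unique to Taxon 2 (autapomorphy; uninformative for grouping).
Only Taxon 1, Taxon 2, Taxon 4, Taxon 7, and Taxon 8 show the derived state '0' for V, supporting them as a clade.
Most parsimonious ingroup topology: (((Taxon 1,Taxon 2),((Taxon 4,Taxon 8),Taxon 7)),Taxon 3).
Taxon 7 and Taxon 4 share a more recent common ancestor with each other than either does with Taxon 3, so Taxon 3 is the least closely related of the three.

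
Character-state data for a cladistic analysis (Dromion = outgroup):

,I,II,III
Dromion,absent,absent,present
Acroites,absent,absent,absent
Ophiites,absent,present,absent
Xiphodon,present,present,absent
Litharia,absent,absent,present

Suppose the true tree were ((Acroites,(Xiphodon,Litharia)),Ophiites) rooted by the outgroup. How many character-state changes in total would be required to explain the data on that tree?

5

Map each character onto ((Acroites,(Xiphodon,Litharia)),Ophiites) (rooted by Dromion) and count the minimum state changes it requires (Fitch parsimony):
I: 1; II: 2; III: 2.
Total tree length = 5.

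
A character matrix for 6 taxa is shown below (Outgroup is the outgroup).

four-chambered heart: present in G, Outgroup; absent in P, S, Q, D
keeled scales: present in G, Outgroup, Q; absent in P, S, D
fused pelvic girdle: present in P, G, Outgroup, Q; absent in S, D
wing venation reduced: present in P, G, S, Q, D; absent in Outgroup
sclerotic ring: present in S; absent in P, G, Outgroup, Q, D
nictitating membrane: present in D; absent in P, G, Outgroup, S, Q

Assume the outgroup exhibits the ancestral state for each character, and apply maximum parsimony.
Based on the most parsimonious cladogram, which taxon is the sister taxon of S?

Character polarity is set by the outgroup: the derived state is whichever differs from the outgroup's state, so for four-chambered heart, keeled scales, fused pelvic girdle the derived state is 'absent', and for the remaining characters it is 'present'.
four-chambered heart: derived state 'absent' in D, P, Q, and S only — synapomorphy for {D, P, Q, S}.
Only D, P, and S show the derived state 'absent' for keeled scales, supporting them as a clade.
Only D and S show the derived state 'absent' for fused pelvic girdle, supporting them as a clade.
All ingroup taxa share the derived state 'present' for wing venation reduced; it defines the ingroup but does not resolve relationships within it.
sclerotic ring (derived state 'present') is unique to S (autapomorphy; uninformative for grouping).
nictitating membrane (derived state 'present') is unique to D (autapomorphy; uninformative for grouping).
Most parsimonious ingroup topology: (((P,(D,S)),Q),G).
S and D form a cherry on this tree, so they are sister taxa.

D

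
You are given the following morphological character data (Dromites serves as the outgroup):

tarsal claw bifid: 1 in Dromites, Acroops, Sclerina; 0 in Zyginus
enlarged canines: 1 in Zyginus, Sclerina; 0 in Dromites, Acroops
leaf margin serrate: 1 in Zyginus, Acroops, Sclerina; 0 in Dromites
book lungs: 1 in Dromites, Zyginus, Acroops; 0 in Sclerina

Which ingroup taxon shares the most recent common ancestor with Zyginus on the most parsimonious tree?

Sclerina

Character polarity is set by the outgroup: the derived state is whichever differs from the outgroup's state, so for tarsal claw bifid, book lungs the derived state is '0', and for the remaining characters it is '1'.
tarsal claw bifid (derived state '0') is unique to Zyginus (autapomorphy; uninformative for grouping).
Only Sclerina and Zyginus show the derived state '1' for enlarged canines, supporting them as a clade.
All ingroup taxa share the derived state '1' for leaf margin serrate; it defines the ingroup but does not resolve relationships within it.
book lungs (derived state '0') is unique to Sclerina (autapomorphy; uninformative for grouping).
Most parsimonious ingroup topology: (Acroops,(Zyginus,Sclerina)).
Zyginus and Sclerina form a cherry on this tree, so they are sister taxa.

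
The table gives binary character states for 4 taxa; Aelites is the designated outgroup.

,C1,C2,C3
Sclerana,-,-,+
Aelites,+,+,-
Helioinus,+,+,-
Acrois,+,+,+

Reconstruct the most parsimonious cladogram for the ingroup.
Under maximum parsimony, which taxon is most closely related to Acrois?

Character polarity is set by the outgroup: the derived state is whichever differs from the outgroup's state, so for C1, C2 the derived state is '-', and for the remaining characters it is '+'.
C1: derived state '-' in Sclerana only — an autapomorphy, so it tells us nothing about relationships among taxa.
C2: derived state '-' in Sclerana only — an autapomorphy, so it tells us nothing about relationships among taxa.
C3 (derived state '+') is shared by Acrois and Sclerana — a synapomorphy uniting that clade.
Most parsimonious ingroup topology: ((Acrois,Sclerana),Helioinus).
Acrois and Sclerana form a cherry on this tree, so they are sister taxa.

Sclerana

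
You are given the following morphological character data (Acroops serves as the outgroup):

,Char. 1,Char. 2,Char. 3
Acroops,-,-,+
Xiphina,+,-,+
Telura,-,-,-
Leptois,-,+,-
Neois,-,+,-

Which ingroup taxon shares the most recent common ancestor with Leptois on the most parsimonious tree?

Character polarity is set by the outgroup: the derived state is whichever differs from the outgroup's state, so for Char. 3 the derived state is '-', and for the remaining characters it is '+'.
Char. 1 (derived state '+') is unique to Xiphina (autapomorphy; uninformative for grouping).
Only Leptois and Neois show the derived state '+' for Char. 2, supporting them as a clade.
Char. 3: derived state '-' in Leptois, Neois, and Telura only — synapomorphy for {Leptois, Neois, Telura}.
Most parsimonious ingroup topology: (Xiphina,(Telura,(Leptois,Neois))).
Leptois and Neois form a cherry on this tree, so they are sister taxa.

Neois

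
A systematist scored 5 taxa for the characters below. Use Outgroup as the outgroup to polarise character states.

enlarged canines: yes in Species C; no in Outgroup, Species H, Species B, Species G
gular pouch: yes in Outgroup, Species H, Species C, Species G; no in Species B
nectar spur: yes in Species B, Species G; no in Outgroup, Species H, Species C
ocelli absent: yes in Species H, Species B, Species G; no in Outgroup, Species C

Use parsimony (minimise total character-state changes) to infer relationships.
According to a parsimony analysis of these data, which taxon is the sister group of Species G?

Character polarity is set by the outgroup: the derived state is whichever differs from the outgroup's state, so for gular pouch the derived state is 'no', and for the remaining characters it is 'yes'.
enlarged canines: derived state 'yes' in Species C only — an autapomorphy, so it tells us nothing about relationships among taxa.
gular pouch (derived state 'no') is unique to Species B (autapomorphy; uninformative for grouping).
Only Species B and Species G show the derived state 'yes' for nectar spur, supporting them as a clade.
ocelli absent (derived state 'yes') is shared by Species B, Species G, and Species H — a synapomorphy uniting that clade.
Most parsimonious ingroup topology: ((Species H,(Species B,Species G)),Species C).
Species G and Species B form a cherry on this tree, so they are sister taxa.

Species B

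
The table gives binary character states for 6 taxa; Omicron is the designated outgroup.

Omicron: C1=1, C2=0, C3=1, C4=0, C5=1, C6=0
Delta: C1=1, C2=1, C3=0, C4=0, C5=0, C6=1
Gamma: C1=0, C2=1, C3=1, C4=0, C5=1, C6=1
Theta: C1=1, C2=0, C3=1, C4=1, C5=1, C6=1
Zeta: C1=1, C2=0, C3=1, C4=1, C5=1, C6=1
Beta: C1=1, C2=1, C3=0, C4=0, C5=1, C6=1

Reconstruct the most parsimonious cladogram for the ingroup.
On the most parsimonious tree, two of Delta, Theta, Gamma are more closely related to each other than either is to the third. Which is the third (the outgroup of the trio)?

Theta

Character polarity is set by the outgroup: the derived state is whichever differs from the outgroup's state, so for C1, C3, C5 the derived state is '0', and for the remaining characters it is '1'.
C1 (derived state '0') is unique to Gamma (autapomorphy; uninformative for grouping).
C2: derived state '1' in Beta, Delta, and Gamma only — synapomorphy for {Beta, Delta, Gamma}.
Only Beta and Delta show the derived state '0' for C3, supporting them as a clade.
Only Theta and Zeta show the derived state '1' for C4, supporting them as a clade.
C5: derived state '0' in Delta only — an autapomorphy, so it tells us nothing about relationships among taxa.
C6 (derived state '1') is shared by all ingroup taxa — unites the whole ingroup.
Most parsimonious ingroup topology: (((Delta,Beta),Gamma),(Theta,Zeta)).
Delta and Gamma share a more recent common ancestor with each other than either does with Theta, so Theta is the least closely related of the three.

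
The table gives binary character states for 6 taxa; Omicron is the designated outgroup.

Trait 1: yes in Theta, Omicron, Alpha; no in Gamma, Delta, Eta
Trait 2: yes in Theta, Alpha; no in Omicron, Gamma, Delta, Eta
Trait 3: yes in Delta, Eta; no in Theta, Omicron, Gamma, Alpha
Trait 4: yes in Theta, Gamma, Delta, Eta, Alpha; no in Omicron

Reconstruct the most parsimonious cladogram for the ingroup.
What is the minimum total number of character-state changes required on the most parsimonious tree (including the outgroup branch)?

4

Character polarity is set by the outgroup: the derived state is whichever differs from the outgroup's state, so for Trait 1 the derived state is 'no', and for the remaining characters it is 'yes'.
Trait 1: derived state 'no' in Delta, Eta, and Gamma only — synapomorphy for {Delta, Eta, Gamma}.
Only Alpha and Theta show the derived state 'yes' for Trait 2, supporting them as a clade.
Trait 3: derived state 'yes' in Delta and Eta only — synapomorphy for {Delta, Eta}.
All ingroup taxa share the derived state 'yes' for Trait 4; it defines the ingroup but does not resolve relationships within it.
Most parsimonious ingroup topology: (((Eta,Delta),Gamma),(Alpha,Theta)).
Changes per character on this tree: Trait 1: 1; Trait 2: 1; Trait 3: 1; Trait 4: 1.
Total = 4.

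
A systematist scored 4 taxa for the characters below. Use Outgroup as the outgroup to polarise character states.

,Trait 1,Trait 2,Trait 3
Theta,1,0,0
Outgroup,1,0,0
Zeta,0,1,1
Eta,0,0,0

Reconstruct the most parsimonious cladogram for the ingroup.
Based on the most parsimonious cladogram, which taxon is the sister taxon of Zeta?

Character polarity is set by the outgroup: the derived state is whichever differs from the outgroup's state, so for Trait 1 the derived state is '0', and for the remaining characters it is '1'.
Trait 1 (derived state '0') is shared by Eta and Zeta — a synapomorphy uniting that clade.
Trait 2 (derived state '1') is unique to Zeta (autapomorphy; uninformative for grouping).
Trait 3 (derived state '1') is unique to Zeta (autapomorphy; uninformative for grouping).
Most parsimonious ingroup topology: (Theta,(Eta,Zeta)).
Zeta and Eta form a cherry on this tree, so they are sister taxa.

Eta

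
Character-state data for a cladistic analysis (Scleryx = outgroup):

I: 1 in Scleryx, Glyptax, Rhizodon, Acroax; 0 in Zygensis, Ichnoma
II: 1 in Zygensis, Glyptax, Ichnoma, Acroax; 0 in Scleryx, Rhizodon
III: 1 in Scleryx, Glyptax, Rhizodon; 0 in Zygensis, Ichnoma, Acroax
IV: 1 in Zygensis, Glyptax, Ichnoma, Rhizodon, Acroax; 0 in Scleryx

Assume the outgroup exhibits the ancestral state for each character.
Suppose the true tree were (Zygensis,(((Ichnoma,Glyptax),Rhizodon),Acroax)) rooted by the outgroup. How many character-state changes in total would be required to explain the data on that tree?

8

Map each character onto (Zygensis,(((Ichnoma,Glyptax),Rhizodon),Acroax)) (rooted by Scleryx) and count the minimum state changes it requires (Fitch parsimony):
I: 2; II: 2; III: 3; IV: 1.
Total tree length = 8.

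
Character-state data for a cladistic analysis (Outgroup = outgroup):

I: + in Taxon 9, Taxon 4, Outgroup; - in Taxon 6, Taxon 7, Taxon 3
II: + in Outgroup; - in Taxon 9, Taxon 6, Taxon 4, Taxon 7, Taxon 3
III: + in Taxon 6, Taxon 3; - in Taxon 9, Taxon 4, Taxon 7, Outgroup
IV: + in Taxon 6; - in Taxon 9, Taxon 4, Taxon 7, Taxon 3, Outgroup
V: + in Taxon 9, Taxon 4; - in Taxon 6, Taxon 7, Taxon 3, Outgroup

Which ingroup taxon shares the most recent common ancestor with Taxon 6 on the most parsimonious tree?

Taxon 3

Character polarity is set by the outgroup: the derived state is whichever differs from the outgroup's state, so for I, II the derived state is '-', and for the remaining characters it is '+'.
I (derived state '-') is shared by Taxon 3, Taxon 6, and Taxon 7 — a synapomorphy uniting that clade.
All ingroup taxa share the derived state '-' for II; it defines the ingroup but does not resolve relationships within it.
III: derived state '+' in Taxon 3 and Taxon 6 only — synapomorphy for {Taxon 3, Taxon 6}.
IV: derived state '+' in Taxon 6 only — an autapomorphy, so it tells us nothing about relationships among taxa.
Only Taxon 4 and Taxon 9 show the derived state '+' for V, supporting them as a clade.
Most parsimonious ingroup topology: ((Taxon 4,Taxon 9),(Taxon 7,(Taxon 6,Taxon 3))).
Taxon 6 and Taxon 3 form a cherry on this tree, so they are sister taxa.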